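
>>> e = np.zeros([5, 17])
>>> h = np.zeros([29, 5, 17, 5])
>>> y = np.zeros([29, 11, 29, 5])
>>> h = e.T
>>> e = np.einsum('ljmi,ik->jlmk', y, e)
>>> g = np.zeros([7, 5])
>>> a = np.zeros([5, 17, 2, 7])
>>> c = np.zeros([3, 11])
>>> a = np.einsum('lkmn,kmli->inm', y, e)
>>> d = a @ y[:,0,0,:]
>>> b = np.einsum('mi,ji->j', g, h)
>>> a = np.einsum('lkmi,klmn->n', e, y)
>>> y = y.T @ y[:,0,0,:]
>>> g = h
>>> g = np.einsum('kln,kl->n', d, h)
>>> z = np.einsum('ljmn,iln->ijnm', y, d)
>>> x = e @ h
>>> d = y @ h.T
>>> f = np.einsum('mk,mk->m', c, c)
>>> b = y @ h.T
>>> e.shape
(11, 29, 29, 17)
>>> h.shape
(17, 5)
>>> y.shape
(5, 29, 11, 5)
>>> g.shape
(5,)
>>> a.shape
(5,)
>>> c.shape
(3, 11)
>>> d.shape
(5, 29, 11, 17)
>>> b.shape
(5, 29, 11, 17)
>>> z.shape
(17, 29, 5, 11)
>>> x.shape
(11, 29, 29, 5)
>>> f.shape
(3,)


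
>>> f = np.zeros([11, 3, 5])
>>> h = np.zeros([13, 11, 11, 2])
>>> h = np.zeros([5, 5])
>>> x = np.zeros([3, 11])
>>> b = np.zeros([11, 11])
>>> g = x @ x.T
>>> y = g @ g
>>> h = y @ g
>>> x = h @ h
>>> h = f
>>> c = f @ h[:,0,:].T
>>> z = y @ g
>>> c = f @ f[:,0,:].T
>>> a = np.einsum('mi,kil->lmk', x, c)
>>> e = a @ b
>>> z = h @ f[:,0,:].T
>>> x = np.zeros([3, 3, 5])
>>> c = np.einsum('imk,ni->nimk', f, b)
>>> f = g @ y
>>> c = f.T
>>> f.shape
(3, 3)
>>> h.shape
(11, 3, 5)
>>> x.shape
(3, 3, 5)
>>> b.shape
(11, 11)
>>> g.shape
(3, 3)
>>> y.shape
(3, 3)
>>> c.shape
(3, 3)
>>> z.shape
(11, 3, 11)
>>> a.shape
(11, 3, 11)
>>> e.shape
(11, 3, 11)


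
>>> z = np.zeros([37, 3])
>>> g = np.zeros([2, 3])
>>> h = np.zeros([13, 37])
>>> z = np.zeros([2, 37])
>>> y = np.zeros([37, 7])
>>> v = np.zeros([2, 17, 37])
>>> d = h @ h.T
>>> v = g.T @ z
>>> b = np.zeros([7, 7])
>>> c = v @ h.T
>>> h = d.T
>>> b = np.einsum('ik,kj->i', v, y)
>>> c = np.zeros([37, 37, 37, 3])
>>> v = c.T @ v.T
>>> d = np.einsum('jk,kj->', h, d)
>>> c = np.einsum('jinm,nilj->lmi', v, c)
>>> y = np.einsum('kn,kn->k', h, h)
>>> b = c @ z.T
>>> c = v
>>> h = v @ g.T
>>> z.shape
(2, 37)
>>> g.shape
(2, 3)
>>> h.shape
(3, 37, 37, 2)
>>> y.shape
(13,)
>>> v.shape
(3, 37, 37, 3)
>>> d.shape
()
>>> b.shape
(37, 3, 2)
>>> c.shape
(3, 37, 37, 3)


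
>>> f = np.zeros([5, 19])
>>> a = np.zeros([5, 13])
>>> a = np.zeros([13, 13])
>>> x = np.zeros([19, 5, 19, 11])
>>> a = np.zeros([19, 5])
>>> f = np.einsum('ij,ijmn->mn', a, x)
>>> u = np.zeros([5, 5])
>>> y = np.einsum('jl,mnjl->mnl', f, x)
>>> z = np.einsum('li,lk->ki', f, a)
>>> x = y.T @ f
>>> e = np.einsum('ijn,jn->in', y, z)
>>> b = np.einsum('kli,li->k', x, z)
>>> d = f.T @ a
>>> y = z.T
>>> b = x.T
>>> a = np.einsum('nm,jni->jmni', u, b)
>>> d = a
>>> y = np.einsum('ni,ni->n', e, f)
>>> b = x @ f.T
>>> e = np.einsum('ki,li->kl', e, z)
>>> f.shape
(19, 11)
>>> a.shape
(11, 5, 5, 11)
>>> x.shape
(11, 5, 11)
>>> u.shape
(5, 5)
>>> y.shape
(19,)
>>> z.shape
(5, 11)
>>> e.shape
(19, 5)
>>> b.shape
(11, 5, 19)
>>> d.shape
(11, 5, 5, 11)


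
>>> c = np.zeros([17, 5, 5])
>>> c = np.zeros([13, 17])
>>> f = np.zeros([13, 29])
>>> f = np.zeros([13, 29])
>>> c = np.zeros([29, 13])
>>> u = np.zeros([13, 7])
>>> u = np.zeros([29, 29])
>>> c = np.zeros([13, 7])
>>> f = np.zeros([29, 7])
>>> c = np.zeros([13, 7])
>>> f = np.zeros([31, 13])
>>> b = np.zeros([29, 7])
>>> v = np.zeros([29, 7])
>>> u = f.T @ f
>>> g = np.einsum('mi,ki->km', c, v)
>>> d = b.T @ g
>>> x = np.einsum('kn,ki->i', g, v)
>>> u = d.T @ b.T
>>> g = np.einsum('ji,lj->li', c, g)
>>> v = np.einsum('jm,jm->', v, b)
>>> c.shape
(13, 7)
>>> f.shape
(31, 13)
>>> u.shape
(13, 29)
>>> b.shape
(29, 7)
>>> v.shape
()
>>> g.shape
(29, 7)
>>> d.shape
(7, 13)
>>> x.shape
(7,)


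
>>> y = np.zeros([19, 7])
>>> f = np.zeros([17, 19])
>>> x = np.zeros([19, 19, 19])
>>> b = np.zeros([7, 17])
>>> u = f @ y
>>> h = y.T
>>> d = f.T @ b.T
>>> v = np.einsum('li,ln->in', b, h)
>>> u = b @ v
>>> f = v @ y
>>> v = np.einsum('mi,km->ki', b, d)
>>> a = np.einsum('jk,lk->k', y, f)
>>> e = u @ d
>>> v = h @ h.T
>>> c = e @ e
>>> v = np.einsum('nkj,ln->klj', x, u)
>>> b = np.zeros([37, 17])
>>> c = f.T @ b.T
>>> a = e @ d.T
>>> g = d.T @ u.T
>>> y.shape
(19, 7)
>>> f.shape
(17, 7)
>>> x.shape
(19, 19, 19)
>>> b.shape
(37, 17)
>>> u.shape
(7, 19)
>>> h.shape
(7, 19)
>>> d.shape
(19, 7)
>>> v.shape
(19, 7, 19)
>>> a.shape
(7, 19)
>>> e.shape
(7, 7)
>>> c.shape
(7, 37)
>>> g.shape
(7, 7)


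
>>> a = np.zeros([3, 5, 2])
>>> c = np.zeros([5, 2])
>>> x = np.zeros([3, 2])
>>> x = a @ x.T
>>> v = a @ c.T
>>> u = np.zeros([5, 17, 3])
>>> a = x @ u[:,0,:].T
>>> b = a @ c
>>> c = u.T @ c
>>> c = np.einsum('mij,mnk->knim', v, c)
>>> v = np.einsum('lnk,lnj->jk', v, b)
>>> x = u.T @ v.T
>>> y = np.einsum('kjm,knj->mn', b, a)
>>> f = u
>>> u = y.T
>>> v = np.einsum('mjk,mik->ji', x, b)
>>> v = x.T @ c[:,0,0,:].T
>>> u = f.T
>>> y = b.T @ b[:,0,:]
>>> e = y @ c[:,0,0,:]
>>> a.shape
(3, 5, 5)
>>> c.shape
(2, 17, 5, 3)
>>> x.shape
(3, 17, 2)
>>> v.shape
(2, 17, 2)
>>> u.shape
(3, 17, 5)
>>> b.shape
(3, 5, 2)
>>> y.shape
(2, 5, 2)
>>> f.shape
(5, 17, 3)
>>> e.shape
(2, 5, 3)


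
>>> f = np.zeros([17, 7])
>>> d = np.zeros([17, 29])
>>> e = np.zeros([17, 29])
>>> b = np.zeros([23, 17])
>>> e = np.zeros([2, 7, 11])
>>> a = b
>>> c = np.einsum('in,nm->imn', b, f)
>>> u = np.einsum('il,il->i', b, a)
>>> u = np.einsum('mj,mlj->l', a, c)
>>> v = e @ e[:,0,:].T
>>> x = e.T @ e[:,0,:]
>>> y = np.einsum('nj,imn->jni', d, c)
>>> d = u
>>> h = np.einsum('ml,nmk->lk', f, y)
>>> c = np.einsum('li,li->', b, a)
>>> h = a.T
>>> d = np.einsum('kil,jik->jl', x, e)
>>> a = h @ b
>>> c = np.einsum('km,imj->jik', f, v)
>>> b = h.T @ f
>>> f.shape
(17, 7)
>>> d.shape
(2, 11)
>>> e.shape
(2, 7, 11)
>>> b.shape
(23, 7)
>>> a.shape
(17, 17)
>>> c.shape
(2, 2, 17)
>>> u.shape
(7,)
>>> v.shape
(2, 7, 2)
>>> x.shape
(11, 7, 11)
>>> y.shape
(29, 17, 23)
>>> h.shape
(17, 23)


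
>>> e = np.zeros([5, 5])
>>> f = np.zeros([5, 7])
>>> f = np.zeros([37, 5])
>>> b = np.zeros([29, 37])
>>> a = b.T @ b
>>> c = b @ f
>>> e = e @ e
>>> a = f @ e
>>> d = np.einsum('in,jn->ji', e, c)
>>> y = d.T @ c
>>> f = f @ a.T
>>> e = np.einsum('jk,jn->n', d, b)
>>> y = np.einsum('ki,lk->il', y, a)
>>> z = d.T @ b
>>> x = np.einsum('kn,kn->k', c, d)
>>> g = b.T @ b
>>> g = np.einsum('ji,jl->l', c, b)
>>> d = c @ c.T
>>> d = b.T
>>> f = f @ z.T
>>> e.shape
(37,)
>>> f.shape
(37, 5)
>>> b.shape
(29, 37)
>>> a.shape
(37, 5)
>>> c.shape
(29, 5)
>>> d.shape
(37, 29)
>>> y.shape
(5, 37)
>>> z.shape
(5, 37)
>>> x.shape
(29,)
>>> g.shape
(37,)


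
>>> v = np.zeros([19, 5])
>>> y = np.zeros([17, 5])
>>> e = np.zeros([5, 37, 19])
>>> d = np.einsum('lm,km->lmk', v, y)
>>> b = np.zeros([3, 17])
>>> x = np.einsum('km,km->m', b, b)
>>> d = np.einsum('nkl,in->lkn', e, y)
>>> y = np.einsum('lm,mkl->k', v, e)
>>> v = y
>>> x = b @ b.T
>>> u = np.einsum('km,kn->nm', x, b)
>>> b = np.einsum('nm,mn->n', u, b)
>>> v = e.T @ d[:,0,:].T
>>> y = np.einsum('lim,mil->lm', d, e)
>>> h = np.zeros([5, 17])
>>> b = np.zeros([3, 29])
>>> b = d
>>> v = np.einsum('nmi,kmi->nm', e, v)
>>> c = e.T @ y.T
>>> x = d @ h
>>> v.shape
(5, 37)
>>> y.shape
(19, 5)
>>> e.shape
(5, 37, 19)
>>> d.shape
(19, 37, 5)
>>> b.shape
(19, 37, 5)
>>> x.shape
(19, 37, 17)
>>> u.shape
(17, 3)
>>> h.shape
(5, 17)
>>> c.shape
(19, 37, 19)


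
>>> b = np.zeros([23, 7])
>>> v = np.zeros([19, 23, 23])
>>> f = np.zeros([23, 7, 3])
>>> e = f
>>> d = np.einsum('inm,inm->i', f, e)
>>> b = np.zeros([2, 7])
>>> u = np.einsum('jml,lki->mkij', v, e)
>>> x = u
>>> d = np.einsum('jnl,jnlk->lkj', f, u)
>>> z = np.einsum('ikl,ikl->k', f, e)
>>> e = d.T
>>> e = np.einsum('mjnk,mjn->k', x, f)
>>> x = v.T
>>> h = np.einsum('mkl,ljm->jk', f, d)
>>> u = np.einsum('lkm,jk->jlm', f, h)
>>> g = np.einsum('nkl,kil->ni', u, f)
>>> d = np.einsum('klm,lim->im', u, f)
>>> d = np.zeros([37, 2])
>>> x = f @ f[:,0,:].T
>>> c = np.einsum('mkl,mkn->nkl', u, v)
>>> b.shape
(2, 7)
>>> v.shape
(19, 23, 23)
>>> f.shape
(23, 7, 3)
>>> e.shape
(19,)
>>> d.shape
(37, 2)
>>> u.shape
(19, 23, 3)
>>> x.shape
(23, 7, 23)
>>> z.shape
(7,)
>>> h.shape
(19, 7)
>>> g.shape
(19, 7)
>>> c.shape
(23, 23, 3)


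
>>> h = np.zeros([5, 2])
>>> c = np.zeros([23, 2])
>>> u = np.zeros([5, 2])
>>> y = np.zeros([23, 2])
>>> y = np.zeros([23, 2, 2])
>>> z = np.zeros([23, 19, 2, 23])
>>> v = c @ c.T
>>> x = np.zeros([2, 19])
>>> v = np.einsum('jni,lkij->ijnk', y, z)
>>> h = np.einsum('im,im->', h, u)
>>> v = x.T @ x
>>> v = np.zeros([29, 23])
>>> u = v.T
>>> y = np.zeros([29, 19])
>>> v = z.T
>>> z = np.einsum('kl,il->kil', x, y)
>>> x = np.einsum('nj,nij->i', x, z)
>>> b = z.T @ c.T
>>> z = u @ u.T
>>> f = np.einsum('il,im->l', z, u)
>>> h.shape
()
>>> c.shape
(23, 2)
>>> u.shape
(23, 29)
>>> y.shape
(29, 19)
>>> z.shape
(23, 23)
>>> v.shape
(23, 2, 19, 23)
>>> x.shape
(29,)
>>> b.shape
(19, 29, 23)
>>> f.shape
(23,)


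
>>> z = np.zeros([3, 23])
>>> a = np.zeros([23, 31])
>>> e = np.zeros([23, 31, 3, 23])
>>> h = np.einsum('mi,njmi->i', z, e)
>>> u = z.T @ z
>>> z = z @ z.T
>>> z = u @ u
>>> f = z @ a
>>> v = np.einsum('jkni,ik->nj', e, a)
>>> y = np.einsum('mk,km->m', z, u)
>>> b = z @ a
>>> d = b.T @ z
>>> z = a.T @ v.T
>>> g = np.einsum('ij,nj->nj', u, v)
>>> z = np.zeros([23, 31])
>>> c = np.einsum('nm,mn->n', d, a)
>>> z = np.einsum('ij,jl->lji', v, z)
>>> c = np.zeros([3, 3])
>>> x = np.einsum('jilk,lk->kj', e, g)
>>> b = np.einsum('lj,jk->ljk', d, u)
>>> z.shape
(31, 23, 3)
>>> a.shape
(23, 31)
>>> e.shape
(23, 31, 3, 23)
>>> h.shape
(23,)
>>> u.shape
(23, 23)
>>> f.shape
(23, 31)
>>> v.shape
(3, 23)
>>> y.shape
(23,)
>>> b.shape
(31, 23, 23)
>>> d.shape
(31, 23)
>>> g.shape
(3, 23)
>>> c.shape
(3, 3)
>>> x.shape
(23, 23)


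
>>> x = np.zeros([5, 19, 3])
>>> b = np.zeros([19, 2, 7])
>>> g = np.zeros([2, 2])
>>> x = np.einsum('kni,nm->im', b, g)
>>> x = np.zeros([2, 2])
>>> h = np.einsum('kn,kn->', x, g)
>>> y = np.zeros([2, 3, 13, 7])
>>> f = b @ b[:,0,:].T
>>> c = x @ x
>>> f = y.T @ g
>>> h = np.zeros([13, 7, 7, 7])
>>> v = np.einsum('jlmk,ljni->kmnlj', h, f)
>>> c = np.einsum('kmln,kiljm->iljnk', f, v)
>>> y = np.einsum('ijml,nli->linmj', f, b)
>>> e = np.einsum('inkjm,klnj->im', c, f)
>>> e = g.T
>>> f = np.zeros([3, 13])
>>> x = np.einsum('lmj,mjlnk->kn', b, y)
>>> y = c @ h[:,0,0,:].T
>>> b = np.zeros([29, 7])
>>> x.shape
(13, 3)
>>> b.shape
(29, 7)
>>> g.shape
(2, 2)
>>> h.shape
(13, 7, 7, 7)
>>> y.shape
(7, 3, 7, 2, 13)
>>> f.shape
(3, 13)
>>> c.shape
(7, 3, 7, 2, 7)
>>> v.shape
(7, 7, 3, 7, 13)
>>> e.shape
(2, 2)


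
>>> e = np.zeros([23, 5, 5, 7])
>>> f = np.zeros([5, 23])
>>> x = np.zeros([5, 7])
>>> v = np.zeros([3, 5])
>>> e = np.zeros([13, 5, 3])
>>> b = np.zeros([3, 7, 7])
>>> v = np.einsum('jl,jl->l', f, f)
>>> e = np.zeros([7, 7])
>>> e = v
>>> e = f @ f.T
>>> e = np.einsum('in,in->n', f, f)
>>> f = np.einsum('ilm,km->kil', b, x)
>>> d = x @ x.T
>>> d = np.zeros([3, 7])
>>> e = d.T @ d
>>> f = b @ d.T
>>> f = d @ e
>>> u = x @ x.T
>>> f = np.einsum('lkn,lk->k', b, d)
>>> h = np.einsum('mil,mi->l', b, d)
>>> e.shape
(7, 7)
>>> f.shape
(7,)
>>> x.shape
(5, 7)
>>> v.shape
(23,)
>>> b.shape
(3, 7, 7)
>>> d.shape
(3, 7)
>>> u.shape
(5, 5)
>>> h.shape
(7,)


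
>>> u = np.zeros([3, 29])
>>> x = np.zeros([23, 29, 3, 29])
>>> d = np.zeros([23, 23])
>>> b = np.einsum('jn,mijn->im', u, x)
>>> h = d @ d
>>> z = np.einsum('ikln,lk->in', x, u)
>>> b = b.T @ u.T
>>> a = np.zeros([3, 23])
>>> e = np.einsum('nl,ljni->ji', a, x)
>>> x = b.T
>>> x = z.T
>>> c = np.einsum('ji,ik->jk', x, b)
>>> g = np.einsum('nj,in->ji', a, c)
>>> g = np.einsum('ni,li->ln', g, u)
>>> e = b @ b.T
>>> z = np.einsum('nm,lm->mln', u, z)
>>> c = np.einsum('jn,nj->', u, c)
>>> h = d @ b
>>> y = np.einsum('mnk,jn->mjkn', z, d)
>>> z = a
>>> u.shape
(3, 29)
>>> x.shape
(29, 23)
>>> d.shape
(23, 23)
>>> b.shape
(23, 3)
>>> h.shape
(23, 3)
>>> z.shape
(3, 23)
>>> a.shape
(3, 23)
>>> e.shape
(23, 23)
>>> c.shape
()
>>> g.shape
(3, 23)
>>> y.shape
(29, 23, 3, 23)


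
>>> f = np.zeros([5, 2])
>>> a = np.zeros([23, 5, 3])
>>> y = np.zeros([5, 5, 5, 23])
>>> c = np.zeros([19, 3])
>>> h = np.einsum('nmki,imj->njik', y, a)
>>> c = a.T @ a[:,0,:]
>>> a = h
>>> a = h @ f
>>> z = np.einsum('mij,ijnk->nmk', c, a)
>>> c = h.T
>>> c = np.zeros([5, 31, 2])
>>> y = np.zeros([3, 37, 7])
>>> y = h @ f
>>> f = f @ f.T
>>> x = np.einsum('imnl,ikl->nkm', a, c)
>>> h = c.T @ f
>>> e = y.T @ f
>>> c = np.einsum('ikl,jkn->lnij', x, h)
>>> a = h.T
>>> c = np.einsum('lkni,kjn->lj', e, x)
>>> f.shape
(5, 5)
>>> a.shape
(5, 31, 2)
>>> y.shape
(5, 3, 23, 2)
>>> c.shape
(2, 31)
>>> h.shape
(2, 31, 5)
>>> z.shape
(23, 3, 2)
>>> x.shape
(23, 31, 3)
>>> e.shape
(2, 23, 3, 5)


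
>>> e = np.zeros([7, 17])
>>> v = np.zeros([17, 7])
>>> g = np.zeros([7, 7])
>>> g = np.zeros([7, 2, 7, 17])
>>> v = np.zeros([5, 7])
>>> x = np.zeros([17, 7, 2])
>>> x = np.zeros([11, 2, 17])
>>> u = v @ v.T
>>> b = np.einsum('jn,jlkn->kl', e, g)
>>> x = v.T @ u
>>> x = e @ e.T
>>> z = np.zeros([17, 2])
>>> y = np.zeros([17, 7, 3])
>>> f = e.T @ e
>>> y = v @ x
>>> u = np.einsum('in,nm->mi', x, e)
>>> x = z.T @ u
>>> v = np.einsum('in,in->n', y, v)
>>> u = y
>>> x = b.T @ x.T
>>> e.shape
(7, 17)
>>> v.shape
(7,)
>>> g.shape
(7, 2, 7, 17)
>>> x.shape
(2, 2)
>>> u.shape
(5, 7)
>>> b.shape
(7, 2)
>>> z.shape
(17, 2)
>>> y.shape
(5, 7)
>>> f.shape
(17, 17)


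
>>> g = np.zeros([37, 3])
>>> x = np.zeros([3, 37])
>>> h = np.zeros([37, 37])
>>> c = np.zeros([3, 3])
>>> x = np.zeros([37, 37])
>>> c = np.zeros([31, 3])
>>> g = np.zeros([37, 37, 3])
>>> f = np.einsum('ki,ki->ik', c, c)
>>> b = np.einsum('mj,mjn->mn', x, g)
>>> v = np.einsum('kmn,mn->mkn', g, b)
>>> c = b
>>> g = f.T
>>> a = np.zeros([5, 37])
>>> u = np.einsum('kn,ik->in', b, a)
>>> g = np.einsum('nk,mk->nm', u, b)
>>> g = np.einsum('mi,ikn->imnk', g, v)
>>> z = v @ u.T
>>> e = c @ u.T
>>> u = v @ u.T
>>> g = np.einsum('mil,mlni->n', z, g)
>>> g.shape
(3,)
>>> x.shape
(37, 37)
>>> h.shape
(37, 37)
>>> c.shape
(37, 3)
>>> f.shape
(3, 31)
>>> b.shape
(37, 3)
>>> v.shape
(37, 37, 3)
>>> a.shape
(5, 37)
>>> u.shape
(37, 37, 5)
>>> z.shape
(37, 37, 5)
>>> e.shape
(37, 5)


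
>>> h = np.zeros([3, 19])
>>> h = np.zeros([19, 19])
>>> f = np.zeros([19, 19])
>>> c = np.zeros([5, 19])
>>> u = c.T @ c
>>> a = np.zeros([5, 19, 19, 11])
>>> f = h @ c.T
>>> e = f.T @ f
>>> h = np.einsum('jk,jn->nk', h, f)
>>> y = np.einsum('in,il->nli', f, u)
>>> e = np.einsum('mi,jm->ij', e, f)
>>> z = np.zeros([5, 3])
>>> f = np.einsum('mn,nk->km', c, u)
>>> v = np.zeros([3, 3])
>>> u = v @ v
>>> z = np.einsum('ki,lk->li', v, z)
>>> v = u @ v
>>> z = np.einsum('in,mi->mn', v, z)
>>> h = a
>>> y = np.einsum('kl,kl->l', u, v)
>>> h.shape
(5, 19, 19, 11)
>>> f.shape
(19, 5)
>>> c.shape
(5, 19)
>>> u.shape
(3, 3)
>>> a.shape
(5, 19, 19, 11)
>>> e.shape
(5, 19)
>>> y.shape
(3,)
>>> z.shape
(5, 3)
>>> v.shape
(3, 3)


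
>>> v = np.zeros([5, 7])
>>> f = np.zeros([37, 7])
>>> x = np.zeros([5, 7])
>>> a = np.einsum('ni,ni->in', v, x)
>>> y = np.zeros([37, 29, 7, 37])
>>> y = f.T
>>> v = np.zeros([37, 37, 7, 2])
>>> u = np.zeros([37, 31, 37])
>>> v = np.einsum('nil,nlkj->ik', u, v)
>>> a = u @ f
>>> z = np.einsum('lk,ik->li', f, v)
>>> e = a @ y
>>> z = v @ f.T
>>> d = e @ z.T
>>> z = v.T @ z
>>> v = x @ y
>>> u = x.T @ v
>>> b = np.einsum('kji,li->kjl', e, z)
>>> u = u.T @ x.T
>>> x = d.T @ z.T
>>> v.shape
(5, 37)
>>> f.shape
(37, 7)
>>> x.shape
(31, 31, 7)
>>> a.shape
(37, 31, 7)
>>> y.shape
(7, 37)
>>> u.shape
(37, 5)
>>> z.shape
(7, 37)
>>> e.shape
(37, 31, 37)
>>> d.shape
(37, 31, 31)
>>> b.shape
(37, 31, 7)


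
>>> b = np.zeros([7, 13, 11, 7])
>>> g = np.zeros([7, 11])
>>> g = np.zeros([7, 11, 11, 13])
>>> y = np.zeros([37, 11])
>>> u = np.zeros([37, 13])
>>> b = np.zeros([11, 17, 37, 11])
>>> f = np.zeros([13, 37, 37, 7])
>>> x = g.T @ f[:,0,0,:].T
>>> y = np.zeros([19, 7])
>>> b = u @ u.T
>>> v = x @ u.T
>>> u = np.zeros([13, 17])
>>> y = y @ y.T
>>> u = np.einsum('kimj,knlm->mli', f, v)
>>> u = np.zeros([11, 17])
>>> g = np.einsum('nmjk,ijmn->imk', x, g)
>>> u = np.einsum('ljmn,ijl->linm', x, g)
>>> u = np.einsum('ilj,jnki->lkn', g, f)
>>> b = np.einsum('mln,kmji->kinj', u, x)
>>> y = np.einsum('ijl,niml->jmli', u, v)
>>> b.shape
(13, 13, 37, 11)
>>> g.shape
(7, 11, 13)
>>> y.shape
(37, 11, 37, 11)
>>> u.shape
(11, 37, 37)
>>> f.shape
(13, 37, 37, 7)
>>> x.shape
(13, 11, 11, 13)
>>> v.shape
(13, 11, 11, 37)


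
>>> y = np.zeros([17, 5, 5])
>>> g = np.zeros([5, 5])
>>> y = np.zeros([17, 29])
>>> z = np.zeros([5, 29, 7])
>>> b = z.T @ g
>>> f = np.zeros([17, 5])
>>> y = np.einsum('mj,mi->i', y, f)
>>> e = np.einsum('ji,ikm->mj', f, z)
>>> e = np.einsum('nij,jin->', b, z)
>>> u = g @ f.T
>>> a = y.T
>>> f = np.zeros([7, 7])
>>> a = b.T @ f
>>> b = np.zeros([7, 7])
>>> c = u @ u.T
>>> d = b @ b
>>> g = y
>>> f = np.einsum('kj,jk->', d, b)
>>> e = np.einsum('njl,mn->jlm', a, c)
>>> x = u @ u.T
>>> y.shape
(5,)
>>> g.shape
(5,)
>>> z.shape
(5, 29, 7)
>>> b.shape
(7, 7)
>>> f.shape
()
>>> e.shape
(29, 7, 5)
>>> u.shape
(5, 17)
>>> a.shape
(5, 29, 7)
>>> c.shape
(5, 5)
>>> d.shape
(7, 7)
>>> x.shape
(5, 5)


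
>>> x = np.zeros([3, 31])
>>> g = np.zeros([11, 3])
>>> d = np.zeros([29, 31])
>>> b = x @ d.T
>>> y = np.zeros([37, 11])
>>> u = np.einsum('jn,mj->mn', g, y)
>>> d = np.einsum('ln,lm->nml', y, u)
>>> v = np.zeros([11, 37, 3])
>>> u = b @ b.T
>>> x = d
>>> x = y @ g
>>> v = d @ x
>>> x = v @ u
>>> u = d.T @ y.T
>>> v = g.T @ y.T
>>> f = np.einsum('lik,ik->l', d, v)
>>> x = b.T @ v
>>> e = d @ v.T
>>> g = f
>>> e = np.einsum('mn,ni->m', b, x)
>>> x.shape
(29, 37)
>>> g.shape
(11,)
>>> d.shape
(11, 3, 37)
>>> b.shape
(3, 29)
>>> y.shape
(37, 11)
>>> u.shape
(37, 3, 37)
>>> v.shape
(3, 37)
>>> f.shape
(11,)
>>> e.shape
(3,)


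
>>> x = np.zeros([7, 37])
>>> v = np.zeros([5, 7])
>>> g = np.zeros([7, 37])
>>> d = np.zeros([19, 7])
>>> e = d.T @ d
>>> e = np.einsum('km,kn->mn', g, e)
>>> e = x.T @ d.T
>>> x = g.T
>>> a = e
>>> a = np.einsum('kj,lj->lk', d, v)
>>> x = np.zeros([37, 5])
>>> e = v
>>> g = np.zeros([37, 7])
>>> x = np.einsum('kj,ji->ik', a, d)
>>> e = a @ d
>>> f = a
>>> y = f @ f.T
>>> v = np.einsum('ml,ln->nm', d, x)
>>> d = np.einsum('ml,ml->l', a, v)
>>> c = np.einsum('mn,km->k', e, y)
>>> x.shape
(7, 5)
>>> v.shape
(5, 19)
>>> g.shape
(37, 7)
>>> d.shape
(19,)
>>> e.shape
(5, 7)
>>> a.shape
(5, 19)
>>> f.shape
(5, 19)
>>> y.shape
(5, 5)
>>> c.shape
(5,)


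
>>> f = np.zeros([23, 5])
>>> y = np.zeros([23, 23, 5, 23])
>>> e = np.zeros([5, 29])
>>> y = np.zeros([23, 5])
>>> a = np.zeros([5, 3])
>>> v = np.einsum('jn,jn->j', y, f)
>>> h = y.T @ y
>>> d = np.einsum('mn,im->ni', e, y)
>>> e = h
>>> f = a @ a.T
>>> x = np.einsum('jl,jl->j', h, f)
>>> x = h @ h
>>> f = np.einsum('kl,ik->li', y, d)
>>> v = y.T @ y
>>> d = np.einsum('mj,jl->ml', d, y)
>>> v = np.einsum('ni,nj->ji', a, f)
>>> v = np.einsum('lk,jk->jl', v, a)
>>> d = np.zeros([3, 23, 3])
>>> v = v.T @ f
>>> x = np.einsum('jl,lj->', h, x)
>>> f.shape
(5, 29)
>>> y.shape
(23, 5)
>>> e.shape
(5, 5)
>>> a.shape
(5, 3)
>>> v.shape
(29, 29)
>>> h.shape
(5, 5)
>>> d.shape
(3, 23, 3)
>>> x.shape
()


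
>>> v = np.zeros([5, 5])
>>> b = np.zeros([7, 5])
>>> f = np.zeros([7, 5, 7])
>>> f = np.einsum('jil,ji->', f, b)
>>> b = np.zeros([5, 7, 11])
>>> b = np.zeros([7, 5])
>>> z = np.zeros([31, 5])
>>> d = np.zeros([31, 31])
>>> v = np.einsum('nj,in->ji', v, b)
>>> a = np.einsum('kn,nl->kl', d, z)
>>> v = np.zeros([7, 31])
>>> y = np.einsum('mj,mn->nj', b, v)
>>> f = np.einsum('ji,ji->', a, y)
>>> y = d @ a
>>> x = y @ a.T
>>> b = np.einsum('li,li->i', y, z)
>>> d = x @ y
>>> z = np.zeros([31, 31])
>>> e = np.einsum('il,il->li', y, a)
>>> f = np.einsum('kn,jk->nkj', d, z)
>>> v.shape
(7, 31)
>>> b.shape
(5,)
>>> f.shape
(5, 31, 31)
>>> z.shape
(31, 31)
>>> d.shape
(31, 5)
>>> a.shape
(31, 5)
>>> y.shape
(31, 5)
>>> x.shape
(31, 31)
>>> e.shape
(5, 31)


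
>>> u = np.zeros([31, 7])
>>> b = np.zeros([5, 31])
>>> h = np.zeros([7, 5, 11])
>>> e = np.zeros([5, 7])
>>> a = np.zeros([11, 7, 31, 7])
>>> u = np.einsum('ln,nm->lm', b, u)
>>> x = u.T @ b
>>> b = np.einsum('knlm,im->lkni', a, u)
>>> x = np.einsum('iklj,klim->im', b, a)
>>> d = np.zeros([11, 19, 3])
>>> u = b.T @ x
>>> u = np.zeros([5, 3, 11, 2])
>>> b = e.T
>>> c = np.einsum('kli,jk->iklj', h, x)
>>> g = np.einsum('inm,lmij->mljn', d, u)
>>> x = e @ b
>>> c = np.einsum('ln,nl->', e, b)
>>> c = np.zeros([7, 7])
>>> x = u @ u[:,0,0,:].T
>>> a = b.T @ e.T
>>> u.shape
(5, 3, 11, 2)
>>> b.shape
(7, 5)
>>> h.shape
(7, 5, 11)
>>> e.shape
(5, 7)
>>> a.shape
(5, 5)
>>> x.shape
(5, 3, 11, 5)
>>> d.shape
(11, 19, 3)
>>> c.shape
(7, 7)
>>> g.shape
(3, 5, 2, 19)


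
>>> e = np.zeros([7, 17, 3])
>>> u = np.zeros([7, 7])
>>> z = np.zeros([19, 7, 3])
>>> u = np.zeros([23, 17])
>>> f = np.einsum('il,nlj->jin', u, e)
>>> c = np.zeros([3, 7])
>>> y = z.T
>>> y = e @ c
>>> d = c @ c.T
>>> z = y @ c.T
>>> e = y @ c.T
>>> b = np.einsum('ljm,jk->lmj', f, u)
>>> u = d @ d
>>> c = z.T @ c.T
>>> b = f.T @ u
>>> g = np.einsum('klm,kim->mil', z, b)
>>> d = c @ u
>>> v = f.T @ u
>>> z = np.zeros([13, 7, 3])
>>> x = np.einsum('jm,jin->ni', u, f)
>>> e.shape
(7, 17, 3)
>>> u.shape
(3, 3)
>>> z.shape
(13, 7, 3)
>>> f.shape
(3, 23, 7)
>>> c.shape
(3, 17, 3)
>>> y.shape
(7, 17, 7)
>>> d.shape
(3, 17, 3)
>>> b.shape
(7, 23, 3)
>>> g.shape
(3, 23, 17)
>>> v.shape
(7, 23, 3)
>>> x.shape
(7, 23)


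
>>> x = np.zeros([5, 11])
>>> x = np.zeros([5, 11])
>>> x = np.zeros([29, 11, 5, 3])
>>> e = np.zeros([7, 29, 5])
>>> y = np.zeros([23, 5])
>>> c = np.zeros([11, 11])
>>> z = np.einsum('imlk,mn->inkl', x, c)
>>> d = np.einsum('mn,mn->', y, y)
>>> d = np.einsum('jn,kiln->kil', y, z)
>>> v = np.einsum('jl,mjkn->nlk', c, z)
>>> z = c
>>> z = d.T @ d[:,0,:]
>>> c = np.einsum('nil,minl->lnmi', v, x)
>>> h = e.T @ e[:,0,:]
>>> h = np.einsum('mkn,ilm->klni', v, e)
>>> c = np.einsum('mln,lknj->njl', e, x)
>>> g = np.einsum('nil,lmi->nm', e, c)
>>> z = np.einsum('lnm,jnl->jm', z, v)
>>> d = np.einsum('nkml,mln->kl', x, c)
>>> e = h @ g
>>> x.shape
(29, 11, 5, 3)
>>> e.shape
(11, 29, 3, 3)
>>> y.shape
(23, 5)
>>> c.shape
(5, 3, 29)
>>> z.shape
(5, 3)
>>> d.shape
(11, 3)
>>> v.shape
(5, 11, 3)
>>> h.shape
(11, 29, 3, 7)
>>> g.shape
(7, 3)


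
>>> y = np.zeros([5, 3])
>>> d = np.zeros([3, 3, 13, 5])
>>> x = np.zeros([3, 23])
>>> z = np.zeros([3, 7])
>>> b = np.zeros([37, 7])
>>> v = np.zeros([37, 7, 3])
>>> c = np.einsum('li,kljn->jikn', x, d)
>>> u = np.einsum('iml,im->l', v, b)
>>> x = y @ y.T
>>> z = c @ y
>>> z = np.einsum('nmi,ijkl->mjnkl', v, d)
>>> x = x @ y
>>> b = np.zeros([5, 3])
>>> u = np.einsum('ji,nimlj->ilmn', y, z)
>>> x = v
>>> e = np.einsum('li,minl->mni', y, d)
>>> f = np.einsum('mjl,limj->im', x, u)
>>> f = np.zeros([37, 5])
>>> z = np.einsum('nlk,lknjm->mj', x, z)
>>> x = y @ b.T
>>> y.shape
(5, 3)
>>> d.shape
(3, 3, 13, 5)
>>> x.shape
(5, 5)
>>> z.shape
(5, 13)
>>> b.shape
(5, 3)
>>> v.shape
(37, 7, 3)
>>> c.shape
(13, 23, 3, 5)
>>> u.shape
(3, 13, 37, 7)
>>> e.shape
(3, 13, 3)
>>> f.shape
(37, 5)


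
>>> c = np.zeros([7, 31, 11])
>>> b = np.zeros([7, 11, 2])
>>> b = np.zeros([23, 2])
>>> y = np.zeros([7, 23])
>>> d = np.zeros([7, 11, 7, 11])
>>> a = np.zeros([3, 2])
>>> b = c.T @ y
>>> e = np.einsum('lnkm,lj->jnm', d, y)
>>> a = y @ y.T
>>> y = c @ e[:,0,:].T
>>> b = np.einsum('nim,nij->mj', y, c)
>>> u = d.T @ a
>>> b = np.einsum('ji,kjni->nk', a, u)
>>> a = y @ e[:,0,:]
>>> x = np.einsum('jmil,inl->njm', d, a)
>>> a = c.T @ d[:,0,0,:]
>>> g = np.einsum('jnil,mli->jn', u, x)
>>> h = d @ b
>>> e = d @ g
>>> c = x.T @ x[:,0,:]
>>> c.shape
(11, 7, 11)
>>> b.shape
(11, 11)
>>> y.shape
(7, 31, 23)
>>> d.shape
(7, 11, 7, 11)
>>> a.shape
(11, 31, 11)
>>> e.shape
(7, 11, 7, 7)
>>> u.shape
(11, 7, 11, 7)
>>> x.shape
(31, 7, 11)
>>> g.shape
(11, 7)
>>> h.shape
(7, 11, 7, 11)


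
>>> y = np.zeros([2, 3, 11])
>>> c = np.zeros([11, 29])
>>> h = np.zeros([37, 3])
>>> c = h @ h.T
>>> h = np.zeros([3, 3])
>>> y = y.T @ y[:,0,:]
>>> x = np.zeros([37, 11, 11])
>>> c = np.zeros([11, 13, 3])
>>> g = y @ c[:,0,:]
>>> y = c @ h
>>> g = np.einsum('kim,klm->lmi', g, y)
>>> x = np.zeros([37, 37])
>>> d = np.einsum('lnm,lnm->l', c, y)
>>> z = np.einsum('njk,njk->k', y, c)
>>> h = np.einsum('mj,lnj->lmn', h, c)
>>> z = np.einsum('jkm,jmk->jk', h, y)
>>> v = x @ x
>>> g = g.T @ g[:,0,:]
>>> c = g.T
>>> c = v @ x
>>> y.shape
(11, 13, 3)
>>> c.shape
(37, 37)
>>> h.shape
(11, 3, 13)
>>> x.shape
(37, 37)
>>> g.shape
(3, 3, 3)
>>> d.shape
(11,)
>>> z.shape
(11, 3)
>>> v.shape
(37, 37)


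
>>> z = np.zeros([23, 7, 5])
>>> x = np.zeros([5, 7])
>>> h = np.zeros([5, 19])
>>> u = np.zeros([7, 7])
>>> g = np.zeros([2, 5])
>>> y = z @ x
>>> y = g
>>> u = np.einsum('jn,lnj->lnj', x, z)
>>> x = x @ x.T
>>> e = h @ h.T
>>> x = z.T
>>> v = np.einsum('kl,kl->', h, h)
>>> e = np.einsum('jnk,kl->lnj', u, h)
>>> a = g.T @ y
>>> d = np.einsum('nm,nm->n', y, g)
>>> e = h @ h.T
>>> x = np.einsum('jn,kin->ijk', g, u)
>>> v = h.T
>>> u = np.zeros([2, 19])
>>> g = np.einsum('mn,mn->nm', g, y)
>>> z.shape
(23, 7, 5)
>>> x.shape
(7, 2, 23)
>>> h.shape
(5, 19)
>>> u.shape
(2, 19)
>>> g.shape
(5, 2)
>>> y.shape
(2, 5)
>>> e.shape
(5, 5)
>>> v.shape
(19, 5)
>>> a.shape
(5, 5)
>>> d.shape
(2,)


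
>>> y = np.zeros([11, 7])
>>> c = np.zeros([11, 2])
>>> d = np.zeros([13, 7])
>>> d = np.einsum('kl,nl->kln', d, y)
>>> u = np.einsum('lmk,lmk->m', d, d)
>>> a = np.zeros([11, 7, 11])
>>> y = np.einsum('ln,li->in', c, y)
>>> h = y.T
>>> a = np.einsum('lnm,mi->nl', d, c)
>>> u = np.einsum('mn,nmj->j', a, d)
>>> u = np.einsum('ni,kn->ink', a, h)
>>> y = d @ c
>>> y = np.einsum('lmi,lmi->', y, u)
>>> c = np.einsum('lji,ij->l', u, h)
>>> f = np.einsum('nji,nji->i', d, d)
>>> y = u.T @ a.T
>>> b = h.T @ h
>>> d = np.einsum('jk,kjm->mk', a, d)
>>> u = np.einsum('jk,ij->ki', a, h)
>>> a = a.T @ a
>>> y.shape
(2, 7, 7)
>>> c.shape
(13,)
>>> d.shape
(11, 13)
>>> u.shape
(13, 2)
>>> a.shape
(13, 13)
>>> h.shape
(2, 7)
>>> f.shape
(11,)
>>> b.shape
(7, 7)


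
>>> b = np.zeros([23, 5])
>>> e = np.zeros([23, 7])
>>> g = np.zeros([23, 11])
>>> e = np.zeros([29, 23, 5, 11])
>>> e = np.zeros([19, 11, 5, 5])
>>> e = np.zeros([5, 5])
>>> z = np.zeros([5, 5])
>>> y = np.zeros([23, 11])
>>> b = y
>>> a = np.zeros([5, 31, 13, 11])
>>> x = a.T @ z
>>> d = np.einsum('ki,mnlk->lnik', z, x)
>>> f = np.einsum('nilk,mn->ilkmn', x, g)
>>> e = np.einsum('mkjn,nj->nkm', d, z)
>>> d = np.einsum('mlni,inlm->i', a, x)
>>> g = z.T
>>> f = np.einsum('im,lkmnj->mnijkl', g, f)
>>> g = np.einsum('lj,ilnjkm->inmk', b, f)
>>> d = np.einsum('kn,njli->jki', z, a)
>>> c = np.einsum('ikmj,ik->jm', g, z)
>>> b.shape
(23, 11)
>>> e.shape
(5, 13, 31)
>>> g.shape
(5, 5, 13, 31)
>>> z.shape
(5, 5)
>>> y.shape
(23, 11)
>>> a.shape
(5, 31, 13, 11)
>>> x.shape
(11, 13, 31, 5)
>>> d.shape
(31, 5, 11)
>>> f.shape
(5, 23, 5, 11, 31, 13)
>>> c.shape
(31, 13)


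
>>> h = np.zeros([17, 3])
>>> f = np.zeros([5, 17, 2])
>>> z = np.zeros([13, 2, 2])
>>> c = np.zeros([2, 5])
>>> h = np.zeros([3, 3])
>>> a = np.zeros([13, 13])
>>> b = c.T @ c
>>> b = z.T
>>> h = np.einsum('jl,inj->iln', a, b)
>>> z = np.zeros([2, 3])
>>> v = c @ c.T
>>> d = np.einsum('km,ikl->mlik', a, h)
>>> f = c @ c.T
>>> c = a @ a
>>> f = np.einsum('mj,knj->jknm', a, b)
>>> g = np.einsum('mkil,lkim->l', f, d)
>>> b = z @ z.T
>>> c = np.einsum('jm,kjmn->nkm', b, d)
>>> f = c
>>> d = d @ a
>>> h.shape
(2, 13, 2)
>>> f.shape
(13, 13, 2)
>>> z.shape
(2, 3)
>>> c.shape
(13, 13, 2)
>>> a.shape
(13, 13)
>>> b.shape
(2, 2)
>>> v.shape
(2, 2)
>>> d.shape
(13, 2, 2, 13)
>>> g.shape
(13,)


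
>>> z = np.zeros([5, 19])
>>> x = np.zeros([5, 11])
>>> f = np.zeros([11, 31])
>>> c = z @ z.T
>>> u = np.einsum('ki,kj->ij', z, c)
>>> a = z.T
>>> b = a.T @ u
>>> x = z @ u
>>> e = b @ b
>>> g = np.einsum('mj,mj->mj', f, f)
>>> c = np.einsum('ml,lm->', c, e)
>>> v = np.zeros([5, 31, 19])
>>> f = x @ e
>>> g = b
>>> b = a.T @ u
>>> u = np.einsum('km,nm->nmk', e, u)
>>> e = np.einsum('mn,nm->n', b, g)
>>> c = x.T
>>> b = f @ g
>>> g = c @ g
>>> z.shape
(5, 19)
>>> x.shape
(5, 5)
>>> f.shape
(5, 5)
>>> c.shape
(5, 5)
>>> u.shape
(19, 5, 5)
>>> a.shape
(19, 5)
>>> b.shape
(5, 5)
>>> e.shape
(5,)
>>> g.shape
(5, 5)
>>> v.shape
(5, 31, 19)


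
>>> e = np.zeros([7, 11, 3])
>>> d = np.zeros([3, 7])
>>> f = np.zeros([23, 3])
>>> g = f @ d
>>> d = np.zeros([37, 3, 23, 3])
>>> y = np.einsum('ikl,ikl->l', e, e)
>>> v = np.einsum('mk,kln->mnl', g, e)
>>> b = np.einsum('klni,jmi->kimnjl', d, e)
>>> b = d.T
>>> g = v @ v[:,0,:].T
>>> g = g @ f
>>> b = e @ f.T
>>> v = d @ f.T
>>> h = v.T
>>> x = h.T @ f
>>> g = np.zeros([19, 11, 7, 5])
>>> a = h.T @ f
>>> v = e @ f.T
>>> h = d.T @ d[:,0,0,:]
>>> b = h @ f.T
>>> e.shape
(7, 11, 3)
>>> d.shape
(37, 3, 23, 3)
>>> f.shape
(23, 3)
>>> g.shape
(19, 11, 7, 5)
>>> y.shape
(3,)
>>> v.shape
(7, 11, 23)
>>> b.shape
(3, 23, 3, 23)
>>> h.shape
(3, 23, 3, 3)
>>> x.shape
(37, 3, 23, 3)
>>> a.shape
(37, 3, 23, 3)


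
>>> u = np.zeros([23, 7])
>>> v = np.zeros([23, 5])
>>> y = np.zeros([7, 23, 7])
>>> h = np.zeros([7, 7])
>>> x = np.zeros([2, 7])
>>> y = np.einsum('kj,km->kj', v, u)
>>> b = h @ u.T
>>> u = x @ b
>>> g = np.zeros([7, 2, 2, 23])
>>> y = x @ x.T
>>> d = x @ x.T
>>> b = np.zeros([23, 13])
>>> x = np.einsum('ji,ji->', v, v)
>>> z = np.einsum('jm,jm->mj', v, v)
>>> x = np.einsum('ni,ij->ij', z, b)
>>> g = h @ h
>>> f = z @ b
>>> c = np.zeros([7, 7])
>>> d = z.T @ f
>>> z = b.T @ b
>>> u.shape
(2, 23)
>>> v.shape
(23, 5)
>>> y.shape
(2, 2)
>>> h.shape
(7, 7)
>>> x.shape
(23, 13)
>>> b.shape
(23, 13)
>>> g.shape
(7, 7)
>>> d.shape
(23, 13)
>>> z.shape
(13, 13)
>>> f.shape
(5, 13)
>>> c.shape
(7, 7)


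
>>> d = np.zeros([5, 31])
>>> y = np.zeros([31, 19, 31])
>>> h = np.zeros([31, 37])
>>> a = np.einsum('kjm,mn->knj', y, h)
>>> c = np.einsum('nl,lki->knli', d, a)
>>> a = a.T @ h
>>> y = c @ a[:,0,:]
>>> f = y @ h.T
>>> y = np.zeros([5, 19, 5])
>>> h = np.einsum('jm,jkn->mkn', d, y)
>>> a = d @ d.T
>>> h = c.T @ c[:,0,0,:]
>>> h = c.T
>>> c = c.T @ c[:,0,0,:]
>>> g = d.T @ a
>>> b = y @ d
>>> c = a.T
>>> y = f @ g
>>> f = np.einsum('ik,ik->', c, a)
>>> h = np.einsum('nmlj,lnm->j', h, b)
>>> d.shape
(5, 31)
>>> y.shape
(37, 5, 31, 5)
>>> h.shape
(37,)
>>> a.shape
(5, 5)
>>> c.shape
(5, 5)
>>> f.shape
()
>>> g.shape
(31, 5)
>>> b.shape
(5, 19, 31)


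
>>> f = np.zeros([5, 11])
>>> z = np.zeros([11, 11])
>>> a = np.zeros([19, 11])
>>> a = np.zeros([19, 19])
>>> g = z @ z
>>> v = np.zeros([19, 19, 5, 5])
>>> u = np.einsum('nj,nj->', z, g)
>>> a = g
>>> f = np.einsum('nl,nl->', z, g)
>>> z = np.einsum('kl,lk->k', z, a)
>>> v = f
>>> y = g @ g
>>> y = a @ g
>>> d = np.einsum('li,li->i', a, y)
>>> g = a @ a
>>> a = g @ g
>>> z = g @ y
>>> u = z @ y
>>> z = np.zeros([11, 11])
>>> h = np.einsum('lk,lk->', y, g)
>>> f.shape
()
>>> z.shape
(11, 11)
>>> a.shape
(11, 11)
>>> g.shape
(11, 11)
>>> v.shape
()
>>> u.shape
(11, 11)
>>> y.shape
(11, 11)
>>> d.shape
(11,)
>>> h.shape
()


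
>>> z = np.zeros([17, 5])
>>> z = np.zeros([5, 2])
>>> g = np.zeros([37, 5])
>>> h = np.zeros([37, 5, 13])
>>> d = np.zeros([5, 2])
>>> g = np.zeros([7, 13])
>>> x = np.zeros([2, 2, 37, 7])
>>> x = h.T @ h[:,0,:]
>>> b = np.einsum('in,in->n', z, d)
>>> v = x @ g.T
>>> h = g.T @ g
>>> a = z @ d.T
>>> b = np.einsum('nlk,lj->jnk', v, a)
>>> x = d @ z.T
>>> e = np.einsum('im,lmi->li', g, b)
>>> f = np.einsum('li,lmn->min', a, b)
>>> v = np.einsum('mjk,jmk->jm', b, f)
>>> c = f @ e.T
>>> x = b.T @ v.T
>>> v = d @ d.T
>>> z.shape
(5, 2)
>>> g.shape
(7, 13)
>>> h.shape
(13, 13)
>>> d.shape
(5, 2)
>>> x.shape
(7, 13, 13)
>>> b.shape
(5, 13, 7)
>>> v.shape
(5, 5)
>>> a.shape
(5, 5)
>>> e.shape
(5, 7)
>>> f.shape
(13, 5, 7)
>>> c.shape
(13, 5, 5)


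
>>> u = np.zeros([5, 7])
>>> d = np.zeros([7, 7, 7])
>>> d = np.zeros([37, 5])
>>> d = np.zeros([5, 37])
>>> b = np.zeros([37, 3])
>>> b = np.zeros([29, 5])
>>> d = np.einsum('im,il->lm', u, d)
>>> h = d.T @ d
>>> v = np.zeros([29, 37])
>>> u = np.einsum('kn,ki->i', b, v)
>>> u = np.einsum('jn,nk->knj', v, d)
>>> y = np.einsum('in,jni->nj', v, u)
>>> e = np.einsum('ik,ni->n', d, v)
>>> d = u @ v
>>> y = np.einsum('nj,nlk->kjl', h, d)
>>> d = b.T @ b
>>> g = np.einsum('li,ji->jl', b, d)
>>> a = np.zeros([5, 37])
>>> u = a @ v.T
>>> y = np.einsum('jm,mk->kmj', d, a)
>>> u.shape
(5, 29)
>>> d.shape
(5, 5)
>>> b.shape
(29, 5)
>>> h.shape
(7, 7)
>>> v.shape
(29, 37)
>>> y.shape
(37, 5, 5)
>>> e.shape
(29,)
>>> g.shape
(5, 29)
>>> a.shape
(5, 37)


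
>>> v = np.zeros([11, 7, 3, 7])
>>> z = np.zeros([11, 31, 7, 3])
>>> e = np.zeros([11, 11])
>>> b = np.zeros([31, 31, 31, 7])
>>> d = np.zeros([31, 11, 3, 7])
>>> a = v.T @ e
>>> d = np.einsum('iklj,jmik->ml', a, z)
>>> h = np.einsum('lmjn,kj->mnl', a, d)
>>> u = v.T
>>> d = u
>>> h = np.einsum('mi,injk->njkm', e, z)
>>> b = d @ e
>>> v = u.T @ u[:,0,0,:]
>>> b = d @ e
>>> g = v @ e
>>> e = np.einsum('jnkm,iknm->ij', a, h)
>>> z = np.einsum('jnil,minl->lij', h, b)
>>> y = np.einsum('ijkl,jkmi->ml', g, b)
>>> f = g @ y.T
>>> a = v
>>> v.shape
(11, 7, 3, 11)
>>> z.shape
(11, 3, 31)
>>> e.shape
(31, 7)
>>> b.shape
(7, 3, 7, 11)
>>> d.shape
(7, 3, 7, 11)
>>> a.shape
(11, 7, 3, 11)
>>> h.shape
(31, 7, 3, 11)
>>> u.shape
(7, 3, 7, 11)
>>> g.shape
(11, 7, 3, 11)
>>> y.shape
(7, 11)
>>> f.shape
(11, 7, 3, 7)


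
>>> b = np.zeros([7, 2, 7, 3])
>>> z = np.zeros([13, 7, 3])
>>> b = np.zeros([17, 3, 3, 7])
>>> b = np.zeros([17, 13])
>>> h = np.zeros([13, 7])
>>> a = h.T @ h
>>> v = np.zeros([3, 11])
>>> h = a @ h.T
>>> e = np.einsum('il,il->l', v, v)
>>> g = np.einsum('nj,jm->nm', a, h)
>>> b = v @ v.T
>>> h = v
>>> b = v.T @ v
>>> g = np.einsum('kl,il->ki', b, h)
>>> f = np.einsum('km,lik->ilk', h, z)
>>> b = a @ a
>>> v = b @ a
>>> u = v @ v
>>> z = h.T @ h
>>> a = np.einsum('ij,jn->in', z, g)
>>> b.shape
(7, 7)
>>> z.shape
(11, 11)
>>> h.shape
(3, 11)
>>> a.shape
(11, 3)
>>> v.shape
(7, 7)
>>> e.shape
(11,)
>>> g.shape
(11, 3)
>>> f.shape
(7, 13, 3)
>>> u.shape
(7, 7)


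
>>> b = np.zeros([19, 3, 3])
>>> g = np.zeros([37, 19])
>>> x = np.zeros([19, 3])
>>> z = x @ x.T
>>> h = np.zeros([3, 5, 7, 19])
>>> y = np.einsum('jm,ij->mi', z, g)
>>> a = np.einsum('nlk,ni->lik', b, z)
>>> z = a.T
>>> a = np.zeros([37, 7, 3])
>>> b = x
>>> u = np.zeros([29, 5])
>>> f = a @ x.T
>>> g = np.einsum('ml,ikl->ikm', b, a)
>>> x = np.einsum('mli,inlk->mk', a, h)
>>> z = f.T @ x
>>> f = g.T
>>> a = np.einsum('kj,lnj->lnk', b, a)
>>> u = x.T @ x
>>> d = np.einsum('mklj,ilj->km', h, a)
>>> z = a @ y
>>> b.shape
(19, 3)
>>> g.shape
(37, 7, 19)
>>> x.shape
(37, 19)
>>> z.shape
(37, 7, 37)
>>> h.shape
(3, 5, 7, 19)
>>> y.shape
(19, 37)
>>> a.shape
(37, 7, 19)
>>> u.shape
(19, 19)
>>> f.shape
(19, 7, 37)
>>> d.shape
(5, 3)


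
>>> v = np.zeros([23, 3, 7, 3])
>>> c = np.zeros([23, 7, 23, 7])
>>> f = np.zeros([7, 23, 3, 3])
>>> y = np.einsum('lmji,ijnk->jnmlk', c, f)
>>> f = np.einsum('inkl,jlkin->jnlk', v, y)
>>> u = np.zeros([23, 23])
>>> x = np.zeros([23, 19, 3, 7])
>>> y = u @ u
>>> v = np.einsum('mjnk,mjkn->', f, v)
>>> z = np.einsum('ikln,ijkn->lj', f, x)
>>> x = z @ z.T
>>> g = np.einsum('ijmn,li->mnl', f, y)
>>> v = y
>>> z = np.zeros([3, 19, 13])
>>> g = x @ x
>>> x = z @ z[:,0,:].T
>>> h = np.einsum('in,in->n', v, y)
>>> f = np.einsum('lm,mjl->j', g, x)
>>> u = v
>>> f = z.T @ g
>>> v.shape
(23, 23)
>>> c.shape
(23, 7, 23, 7)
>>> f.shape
(13, 19, 3)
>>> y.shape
(23, 23)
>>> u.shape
(23, 23)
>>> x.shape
(3, 19, 3)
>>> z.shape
(3, 19, 13)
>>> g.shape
(3, 3)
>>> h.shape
(23,)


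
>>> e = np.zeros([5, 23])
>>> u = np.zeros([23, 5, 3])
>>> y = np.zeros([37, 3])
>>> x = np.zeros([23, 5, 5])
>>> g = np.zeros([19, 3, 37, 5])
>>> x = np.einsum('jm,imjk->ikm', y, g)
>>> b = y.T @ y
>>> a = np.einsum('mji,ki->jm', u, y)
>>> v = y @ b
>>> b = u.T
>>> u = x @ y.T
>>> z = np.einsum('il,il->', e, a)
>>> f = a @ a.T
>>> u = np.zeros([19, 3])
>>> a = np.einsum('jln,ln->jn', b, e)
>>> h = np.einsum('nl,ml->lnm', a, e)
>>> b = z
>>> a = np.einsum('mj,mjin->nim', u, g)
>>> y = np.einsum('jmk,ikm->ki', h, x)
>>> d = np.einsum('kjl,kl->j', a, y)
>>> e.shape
(5, 23)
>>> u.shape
(19, 3)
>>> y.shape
(5, 19)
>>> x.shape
(19, 5, 3)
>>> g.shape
(19, 3, 37, 5)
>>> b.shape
()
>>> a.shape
(5, 37, 19)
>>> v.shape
(37, 3)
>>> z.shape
()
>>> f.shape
(5, 5)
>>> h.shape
(23, 3, 5)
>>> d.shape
(37,)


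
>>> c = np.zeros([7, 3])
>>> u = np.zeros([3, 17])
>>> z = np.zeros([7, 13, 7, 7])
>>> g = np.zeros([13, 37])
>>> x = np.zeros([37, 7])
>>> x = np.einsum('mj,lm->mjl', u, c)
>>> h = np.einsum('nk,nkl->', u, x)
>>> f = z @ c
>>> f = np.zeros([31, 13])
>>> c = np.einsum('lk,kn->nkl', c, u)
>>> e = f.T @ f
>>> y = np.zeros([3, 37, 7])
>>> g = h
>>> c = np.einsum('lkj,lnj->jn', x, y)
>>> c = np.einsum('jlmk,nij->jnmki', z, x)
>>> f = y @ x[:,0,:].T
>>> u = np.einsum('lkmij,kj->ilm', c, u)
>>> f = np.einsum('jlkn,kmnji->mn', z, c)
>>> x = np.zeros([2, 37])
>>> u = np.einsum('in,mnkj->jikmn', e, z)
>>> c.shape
(7, 3, 7, 7, 17)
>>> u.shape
(7, 13, 7, 7, 13)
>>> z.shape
(7, 13, 7, 7)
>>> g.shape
()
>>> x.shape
(2, 37)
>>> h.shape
()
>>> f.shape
(3, 7)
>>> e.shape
(13, 13)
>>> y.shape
(3, 37, 7)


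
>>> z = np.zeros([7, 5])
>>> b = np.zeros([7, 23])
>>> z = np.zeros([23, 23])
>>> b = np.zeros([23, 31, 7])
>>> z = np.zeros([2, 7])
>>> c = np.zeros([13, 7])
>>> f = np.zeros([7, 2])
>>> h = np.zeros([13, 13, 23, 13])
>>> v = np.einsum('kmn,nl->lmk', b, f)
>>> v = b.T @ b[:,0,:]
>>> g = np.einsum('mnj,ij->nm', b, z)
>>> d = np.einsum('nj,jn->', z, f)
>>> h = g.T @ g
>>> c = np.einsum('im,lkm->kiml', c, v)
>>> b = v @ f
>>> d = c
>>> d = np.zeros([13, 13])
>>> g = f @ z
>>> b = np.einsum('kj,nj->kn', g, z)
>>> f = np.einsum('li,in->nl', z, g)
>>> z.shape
(2, 7)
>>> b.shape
(7, 2)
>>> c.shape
(31, 13, 7, 7)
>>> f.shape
(7, 2)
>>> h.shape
(23, 23)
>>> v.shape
(7, 31, 7)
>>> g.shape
(7, 7)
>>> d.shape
(13, 13)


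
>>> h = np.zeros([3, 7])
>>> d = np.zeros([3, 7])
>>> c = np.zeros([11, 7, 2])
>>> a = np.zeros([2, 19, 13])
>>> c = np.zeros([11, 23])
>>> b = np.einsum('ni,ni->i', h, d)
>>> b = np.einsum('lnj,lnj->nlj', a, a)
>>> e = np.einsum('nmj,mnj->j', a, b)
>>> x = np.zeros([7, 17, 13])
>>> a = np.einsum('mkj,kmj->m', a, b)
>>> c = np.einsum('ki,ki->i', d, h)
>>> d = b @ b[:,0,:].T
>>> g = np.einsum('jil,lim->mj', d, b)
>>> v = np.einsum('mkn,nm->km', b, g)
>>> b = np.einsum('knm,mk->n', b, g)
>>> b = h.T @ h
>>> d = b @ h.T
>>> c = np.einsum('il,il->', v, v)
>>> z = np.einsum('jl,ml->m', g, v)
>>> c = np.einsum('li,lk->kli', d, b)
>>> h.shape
(3, 7)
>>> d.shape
(7, 3)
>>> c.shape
(7, 7, 3)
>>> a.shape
(2,)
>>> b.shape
(7, 7)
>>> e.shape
(13,)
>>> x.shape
(7, 17, 13)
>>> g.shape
(13, 19)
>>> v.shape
(2, 19)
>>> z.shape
(2,)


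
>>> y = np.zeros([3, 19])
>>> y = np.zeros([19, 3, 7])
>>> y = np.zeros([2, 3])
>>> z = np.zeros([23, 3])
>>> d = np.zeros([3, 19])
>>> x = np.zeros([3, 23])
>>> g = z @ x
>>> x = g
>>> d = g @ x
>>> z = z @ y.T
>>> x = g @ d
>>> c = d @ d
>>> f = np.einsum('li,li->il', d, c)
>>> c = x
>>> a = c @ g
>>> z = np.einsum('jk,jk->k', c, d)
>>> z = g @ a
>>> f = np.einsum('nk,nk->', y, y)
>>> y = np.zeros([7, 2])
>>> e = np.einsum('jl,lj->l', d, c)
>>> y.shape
(7, 2)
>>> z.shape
(23, 23)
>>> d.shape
(23, 23)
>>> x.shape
(23, 23)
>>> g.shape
(23, 23)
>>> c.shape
(23, 23)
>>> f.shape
()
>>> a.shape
(23, 23)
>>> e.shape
(23,)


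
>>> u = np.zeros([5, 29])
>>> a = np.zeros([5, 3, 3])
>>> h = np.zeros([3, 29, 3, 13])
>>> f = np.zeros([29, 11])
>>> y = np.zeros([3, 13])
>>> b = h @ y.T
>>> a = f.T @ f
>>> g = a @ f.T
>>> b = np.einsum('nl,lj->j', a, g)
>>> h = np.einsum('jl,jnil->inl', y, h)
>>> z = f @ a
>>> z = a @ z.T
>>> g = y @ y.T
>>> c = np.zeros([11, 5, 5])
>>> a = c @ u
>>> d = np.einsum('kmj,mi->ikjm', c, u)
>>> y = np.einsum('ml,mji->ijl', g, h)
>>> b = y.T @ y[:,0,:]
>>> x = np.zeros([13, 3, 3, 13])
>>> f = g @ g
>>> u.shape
(5, 29)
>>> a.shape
(11, 5, 29)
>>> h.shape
(3, 29, 13)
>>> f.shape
(3, 3)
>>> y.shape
(13, 29, 3)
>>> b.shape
(3, 29, 3)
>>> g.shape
(3, 3)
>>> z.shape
(11, 29)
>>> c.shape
(11, 5, 5)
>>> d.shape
(29, 11, 5, 5)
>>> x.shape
(13, 3, 3, 13)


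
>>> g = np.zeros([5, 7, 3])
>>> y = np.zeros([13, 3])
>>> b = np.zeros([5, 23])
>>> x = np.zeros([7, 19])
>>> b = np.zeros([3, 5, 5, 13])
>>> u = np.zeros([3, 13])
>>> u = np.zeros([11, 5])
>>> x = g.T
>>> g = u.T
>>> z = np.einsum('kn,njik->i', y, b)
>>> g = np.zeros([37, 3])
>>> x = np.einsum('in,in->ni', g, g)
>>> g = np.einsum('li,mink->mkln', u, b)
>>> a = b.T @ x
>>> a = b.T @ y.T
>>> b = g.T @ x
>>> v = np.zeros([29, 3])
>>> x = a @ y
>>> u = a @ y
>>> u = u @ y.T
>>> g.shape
(3, 13, 11, 5)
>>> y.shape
(13, 3)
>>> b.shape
(5, 11, 13, 37)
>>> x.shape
(13, 5, 5, 3)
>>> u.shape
(13, 5, 5, 13)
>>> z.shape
(5,)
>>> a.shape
(13, 5, 5, 13)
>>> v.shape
(29, 3)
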